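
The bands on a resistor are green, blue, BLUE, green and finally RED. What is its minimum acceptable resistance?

Green → 5 (first significant figure)
Blue → 6 (second significant figure)
Blue → 6 (third significant figure)
Green → ×10^5 multiplier
Red → ±2% tolerance
566 × 100000 = 56600000 Ω
Minimum = 56600000 × (1 − 2/100) = 55468000 Ω.

55468000 Ω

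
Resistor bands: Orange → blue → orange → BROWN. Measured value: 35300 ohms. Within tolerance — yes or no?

no

Orange → 3 (first significant figure)
Blue → 6 (second significant figure)
Orange → ×10^3 multiplier
Brown → ±1% tolerance
36 × 1000 = 36000 Ω
Allowed range: 35640 Ω to 36360 Ω.
35300 ohms lies outside that range.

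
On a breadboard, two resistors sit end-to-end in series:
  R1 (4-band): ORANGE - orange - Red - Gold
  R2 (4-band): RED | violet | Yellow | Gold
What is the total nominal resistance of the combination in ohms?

R1: orange, orange → 33; red ×10^2 → 3300 Ω.
R2: red, violet → 27; yellow ×10^4 → 270000 Ω.
Series: 3300 + 270000 = 273300 Ω.

273300 Ω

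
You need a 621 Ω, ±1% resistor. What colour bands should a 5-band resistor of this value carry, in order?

blue, red, brown, black, brown

621 Ω = 621 × 10^0.
6 → blue
2 → red
1 → brown
Multiplier 10^0 → black.
±1% tolerance → brown.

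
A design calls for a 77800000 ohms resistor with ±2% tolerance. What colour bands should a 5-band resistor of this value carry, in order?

77800000 Ω = 778 × 10^5.
7 → violet
7 → violet
8 → grey
Multiplier 10^5 → green.
±2% tolerance → red.

violet, violet, grey, green, red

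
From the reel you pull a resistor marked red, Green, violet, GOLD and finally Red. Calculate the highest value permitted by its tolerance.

26.214 Ω

Red → 2 (first significant figure)
Green → 5 (second significant figure)
Violet → 7 (third significant figure)
Gold → ×0.1 multiplier
Red → ±2% tolerance
257 × 0.1 = 25.7 Ω
Highest = 25.7 × (1 + 2/100) = 26.214 Ω.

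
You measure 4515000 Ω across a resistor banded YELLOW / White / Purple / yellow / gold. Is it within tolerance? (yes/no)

Yellow → 4 (first significant figure)
White → 9 (second significant figure)
Violet → 7 (third significant figure)
Yellow → ×10^4 multiplier
Gold → ±5% tolerance
497 × 10000 = 4970000 Ω
Allowed range: 4721500 Ω to 5218500 Ω.
4515000 Ω lies outside that range.

no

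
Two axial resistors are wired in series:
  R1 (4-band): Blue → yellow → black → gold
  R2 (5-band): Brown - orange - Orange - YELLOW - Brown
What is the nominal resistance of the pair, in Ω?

R1: blue, yellow → 64; black ×1 → 64 Ω.
R2: brown, orange, orange → 133; yellow ×10^4 → 1330000 Ω.
Series: 64 + 1330000 = 1330064 Ω.

1330064 Ω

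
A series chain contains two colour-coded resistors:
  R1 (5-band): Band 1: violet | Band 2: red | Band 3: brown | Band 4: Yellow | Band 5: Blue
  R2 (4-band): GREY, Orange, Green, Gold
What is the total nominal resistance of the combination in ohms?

15510000 Ω

R1: violet, red, brown → 721; yellow ×10^4 → 7210000 Ω.
R2: grey, orange → 83; green ×10^5 → 8300000 Ω.
Series: 7210000 + 8300000 = 15510000 Ω.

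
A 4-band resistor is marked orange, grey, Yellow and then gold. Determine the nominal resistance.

380000 Ω

Orange → 3 (first significant figure)
Grey → 8 (second significant figure)
Yellow → ×10^4 multiplier
38 × 10000 = 380000 Ω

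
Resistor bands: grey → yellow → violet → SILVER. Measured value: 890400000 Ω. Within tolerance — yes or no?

yes

Grey → 8 (first significant figure)
Yellow → 4 (second significant figure)
Violet → ×10^7 multiplier
Silver → ±10% tolerance
84 × 10000000 = 840000000 Ω
Allowed range: 756000000 Ω to 924000000 Ω.
890400000 Ω lies inside that range.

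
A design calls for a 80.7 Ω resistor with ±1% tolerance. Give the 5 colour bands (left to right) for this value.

80.7 Ω = 807 × 10^-1.
8 → grey
0 → black
7 → violet
Multiplier 10^-1 → gold.
±1% tolerance → brown.

grey, black, violet, gold, brown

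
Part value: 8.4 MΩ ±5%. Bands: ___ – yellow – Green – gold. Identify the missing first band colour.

grey

8400000 Ω = 84 × 10^5.
The first band gives digit 8 of the significand, and 8 is grey.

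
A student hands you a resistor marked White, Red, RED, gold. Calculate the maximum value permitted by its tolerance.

9660 Ω

White → 9 (first significant figure)
Red → 2 (second significant figure)
Red → ×10^2 multiplier
Gold → ±5% tolerance
92 × 100 = 9200 Ω
Maximum = 9200 × (1 + 5/100) = 9660 Ω.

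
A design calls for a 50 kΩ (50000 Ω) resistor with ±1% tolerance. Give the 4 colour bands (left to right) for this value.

50000 Ω = 50 × 10^3.
5 → green
0 → black
Multiplier 10^3 → orange.
±1% tolerance → brown.

green, black, orange, brown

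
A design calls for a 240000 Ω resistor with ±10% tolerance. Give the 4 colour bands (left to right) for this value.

red, yellow, yellow, silver

240000 Ω = 24 × 10^4.
2 → red
4 → yellow
Multiplier 10^4 → yellow.
±10% tolerance → silver.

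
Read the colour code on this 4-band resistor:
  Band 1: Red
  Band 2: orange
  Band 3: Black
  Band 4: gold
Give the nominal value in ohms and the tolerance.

23 Ω ±5%

Red → 2 (first significant figure)
Orange → 3 (second significant figure)
Black → ×1 multiplier
Gold → ±5% tolerance
23 × 1 = 23 Ω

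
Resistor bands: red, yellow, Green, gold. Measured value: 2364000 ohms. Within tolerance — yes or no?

yes

Red → 2 (first significant figure)
Yellow → 4 (second significant figure)
Green → ×10^5 multiplier
Gold → ±5% tolerance
24 × 100000 = 2400000 Ω
Allowed range: 2280000 Ω to 2520000 Ω.
2364000 ohms lies inside that range.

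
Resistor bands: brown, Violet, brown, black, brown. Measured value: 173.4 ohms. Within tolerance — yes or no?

Brown → 1 (first significant figure)
Violet → 7 (second significant figure)
Brown → 1 (third significant figure)
Black → ×1 multiplier
Brown → ±1% tolerance
171 × 1 = 171 Ω
Allowed range: 169.29 Ω to 172.71 Ω.
173.4 ohms lies outside that range.

no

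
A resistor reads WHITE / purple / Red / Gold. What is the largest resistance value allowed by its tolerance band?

10185 Ω

White → 9 (first significant figure)
Violet → 7 (second significant figure)
Red → ×10^2 multiplier
Gold → ±5% tolerance
97 × 100 = 9700 Ω
Largest = 9700 × (1 + 5/100) = 10185 Ω.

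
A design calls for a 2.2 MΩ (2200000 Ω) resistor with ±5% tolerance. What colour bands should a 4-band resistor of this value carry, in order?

2200000 Ω = 22 × 10^5.
2 → red
2 → red
Multiplier 10^5 → green.
±5% tolerance → gold.

red, red, green, gold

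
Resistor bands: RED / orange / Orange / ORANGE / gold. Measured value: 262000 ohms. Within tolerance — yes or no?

Red → 2 (first significant figure)
Orange → 3 (second significant figure)
Orange → 3 (third significant figure)
Orange → ×10^3 multiplier
Gold → ±5% tolerance
233 × 1000 = 233000 Ω
Allowed range: 221350 Ω to 244650 Ω.
262000 ohms lies outside that range.

no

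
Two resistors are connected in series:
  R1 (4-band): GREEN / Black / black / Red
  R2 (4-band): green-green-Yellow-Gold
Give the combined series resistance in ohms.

R1: green, black → 50; black ×1 → 50 Ω.
R2: green, green → 55; yellow ×10^4 → 550000 Ω.
Series: 50 + 550000 = 550050 Ω.

550050 Ω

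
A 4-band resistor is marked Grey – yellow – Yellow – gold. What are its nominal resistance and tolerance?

Grey → 8 (first significant figure)
Yellow → 4 (second significant figure)
Yellow → ×10^4 multiplier
Gold → ±5% tolerance
84 × 10000 = 840000 Ω

840000 Ω ±5%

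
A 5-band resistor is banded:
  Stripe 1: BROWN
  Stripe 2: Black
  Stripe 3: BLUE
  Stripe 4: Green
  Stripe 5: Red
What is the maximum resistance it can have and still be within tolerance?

10812000 Ω

Brown → 1 (first significant figure)
Black → 0 (second significant figure)
Blue → 6 (third significant figure)
Green → ×10^5 multiplier
Red → ±2% tolerance
106 × 100000 = 10600000 Ω
Maximum = 10600000 × (1 + 2/100) = 10812000 Ω.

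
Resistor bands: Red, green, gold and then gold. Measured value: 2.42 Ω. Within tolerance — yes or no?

yes

Red → 2 (first significant figure)
Green → 5 (second significant figure)
Gold → ×0.1 multiplier
Gold → ±5% tolerance
25 × 0.1 = 2.5 Ω
Allowed range: 2.375 Ω to 2.625 Ω.
2.42 Ω lies inside that range.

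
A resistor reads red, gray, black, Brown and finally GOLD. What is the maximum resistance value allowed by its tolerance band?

Red → 2 (first significant figure)
Grey → 8 (second significant figure)
Black → 0 (third significant figure)
Brown → ×10 multiplier
Gold → ±5% tolerance
280 × 10 = 2800 Ω
Maximum = 2800 × (1 + 5/100) = 2940 Ω.

2940 Ω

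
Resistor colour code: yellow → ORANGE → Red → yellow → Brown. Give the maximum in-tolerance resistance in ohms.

Yellow → 4 (first significant figure)
Orange → 3 (second significant figure)
Red → 2 (third significant figure)
Yellow → ×10^4 multiplier
Brown → ±1% tolerance
432 × 10000 = 4320000 Ω
Maximum = 4320000 × (1 + 1/100) = 4363200 Ω.

4363200 Ω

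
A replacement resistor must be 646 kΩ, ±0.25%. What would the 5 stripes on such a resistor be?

646000 Ω = 646 × 10^3.
6 → blue
4 → yellow
6 → blue
Multiplier 10^3 → orange.
±0.25% tolerance → blue.

blue, yellow, blue, orange, blue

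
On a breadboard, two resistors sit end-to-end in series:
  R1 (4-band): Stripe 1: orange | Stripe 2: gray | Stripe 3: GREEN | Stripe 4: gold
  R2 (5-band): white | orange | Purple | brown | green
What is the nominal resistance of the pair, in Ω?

3809370 Ω

R1: orange, grey → 38; green ×10^5 → 3800000 Ω.
R2: white, orange, violet → 937; brown ×10 → 9370 Ω.
Series: 3800000 + 9370 = 3809370 Ω.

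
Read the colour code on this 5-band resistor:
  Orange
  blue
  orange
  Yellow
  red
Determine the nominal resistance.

Orange → 3 (first significant figure)
Blue → 6 (second significant figure)
Orange → 3 (third significant figure)
Yellow → ×10^4 multiplier
363 × 10000 = 3630000 Ω

3630000 Ω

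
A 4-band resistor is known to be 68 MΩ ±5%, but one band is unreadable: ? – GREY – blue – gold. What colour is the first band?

68000000 Ω = 68 × 10^6.
The first band gives digit 6 of the significand, and 6 is blue.

blue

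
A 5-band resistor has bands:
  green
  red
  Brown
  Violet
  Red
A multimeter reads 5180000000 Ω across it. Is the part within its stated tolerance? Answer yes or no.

Green → 5 (first significant figure)
Red → 2 (second significant figure)
Brown → 1 (third significant figure)
Violet → ×10^7 multiplier
Red → ±2% tolerance
521 × 10000000 = 5210000000 Ω
Allowed range: 5105800000 Ω to 5314200000 Ω.
5180000000 Ω lies inside that range.

yes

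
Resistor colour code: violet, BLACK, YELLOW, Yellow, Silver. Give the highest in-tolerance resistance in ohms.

Violet → 7 (first significant figure)
Black → 0 (second significant figure)
Yellow → 4 (third significant figure)
Yellow → ×10^4 multiplier
Silver → ±10% tolerance
704 × 10000 = 7040000 Ω
Highest = 7040000 × (1 + 10/100) = 7744000 Ω.

7744000 Ω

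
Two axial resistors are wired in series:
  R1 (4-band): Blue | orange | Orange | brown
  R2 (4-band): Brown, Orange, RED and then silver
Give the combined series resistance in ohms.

R1: blue, orange → 63; orange ×10^3 → 63000 Ω.
R2: brown, orange → 13; red ×10^2 → 1300 Ω.
Series: 63000 + 1300 = 64300 Ω.

64300 Ω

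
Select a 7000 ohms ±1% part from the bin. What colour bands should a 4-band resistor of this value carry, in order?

violet, black, red, brown

7000 Ω = 70 × 10^2.
7 → violet
0 → black
Multiplier 10^2 → red.
±1% tolerance → brown.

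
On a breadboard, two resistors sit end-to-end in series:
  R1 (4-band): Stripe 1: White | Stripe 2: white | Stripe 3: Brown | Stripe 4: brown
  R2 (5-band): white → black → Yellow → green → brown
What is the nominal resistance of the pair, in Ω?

R1: white, white → 99; brown ×10 → 990 Ω.
R2: white, black, yellow → 904; green ×10^5 → 90400000 Ω.
Series: 990 + 90400000 = 90400990 Ω.

90400990 Ω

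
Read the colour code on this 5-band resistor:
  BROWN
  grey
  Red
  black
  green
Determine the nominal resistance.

Brown → 1 (first significant figure)
Grey → 8 (second significant figure)
Red → 2 (third significant figure)
Black → ×1 multiplier
182 × 1 = 182 Ω

182 Ω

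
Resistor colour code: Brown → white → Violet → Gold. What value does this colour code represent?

190000000 Ω

Brown → 1 (first significant figure)
White → 9 (second significant figure)
Violet → ×10^7 multiplier
19 × 10000000 = 190000000 Ω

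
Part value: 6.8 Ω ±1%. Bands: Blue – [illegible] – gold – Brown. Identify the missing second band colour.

6.8 Ω = 68 × 10^-1.
The second band gives digit 8 of the significand, and 8 is grey.

grey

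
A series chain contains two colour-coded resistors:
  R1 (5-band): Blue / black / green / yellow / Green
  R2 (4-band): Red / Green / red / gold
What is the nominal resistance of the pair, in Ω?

6052500 Ω

R1: blue, black, green → 605; yellow ×10^4 → 6050000 Ω.
R2: red, green → 25; red ×10^2 → 2500 Ω.
Series: 6050000 + 2500 = 6052500 Ω.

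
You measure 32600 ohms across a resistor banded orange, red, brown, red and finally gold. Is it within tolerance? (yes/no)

yes

Orange → 3 (first significant figure)
Red → 2 (second significant figure)
Brown → 1 (third significant figure)
Red → ×10^2 multiplier
Gold → ±5% tolerance
321 × 100 = 32100 Ω
Allowed range: 30495 Ω to 33705 Ω.
32600 ohms lies inside that range.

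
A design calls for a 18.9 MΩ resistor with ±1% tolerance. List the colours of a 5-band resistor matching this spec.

brown, grey, white, green, brown

18900000 Ω = 189 × 10^5.
1 → brown
8 → grey
9 → white
Multiplier 10^5 → green.
±1% tolerance → brown.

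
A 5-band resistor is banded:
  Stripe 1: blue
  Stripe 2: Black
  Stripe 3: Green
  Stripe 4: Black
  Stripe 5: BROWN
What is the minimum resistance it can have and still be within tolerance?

598.95 Ω

Blue → 6 (first significant figure)
Black → 0 (second significant figure)
Green → 5 (third significant figure)
Black → ×1 multiplier
Brown → ±1% tolerance
605 × 1 = 605 Ω
Minimum = 605 × (1 − 1/100) = 598.95 Ω.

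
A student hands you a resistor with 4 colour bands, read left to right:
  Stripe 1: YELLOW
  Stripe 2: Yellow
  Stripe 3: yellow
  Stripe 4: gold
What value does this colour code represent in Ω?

440000 Ω

Yellow → 4 (first significant figure)
Yellow → 4 (second significant figure)
Yellow → ×10^4 multiplier
44 × 10000 = 440000 Ω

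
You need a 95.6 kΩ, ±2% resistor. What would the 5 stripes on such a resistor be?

95600 Ω = 956 × 10^2.
9 → white
5 → green
6 → blue
Multiplier 10^2 → red.
±2% tolerance → red.

white, green, blue, red, red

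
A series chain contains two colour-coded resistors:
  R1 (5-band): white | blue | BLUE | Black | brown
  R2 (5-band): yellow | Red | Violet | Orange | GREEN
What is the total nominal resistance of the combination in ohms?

R1: white, blue, blue → 966; black ×1 → 966 Ω.
R2: yellow, red, violet → 427; orange ×10^3 → 427000 Ω.
Series: 966 + 427000 = 427966 Ω.

427966 Ω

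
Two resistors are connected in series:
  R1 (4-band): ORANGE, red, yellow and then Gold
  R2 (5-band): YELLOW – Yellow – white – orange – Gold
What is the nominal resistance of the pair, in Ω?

R1: orange, red → 32; yellow ×10^4 → 320000 Ω.
R2: yellow, yellow, white → 449; orange ×10^3 → 449000 Ω.
Series: 320000 + 449000 = 769000 Ω.

769000 Ω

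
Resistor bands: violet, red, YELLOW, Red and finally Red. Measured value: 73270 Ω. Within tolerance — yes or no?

yes

Violet → 7 (first significant figure)
Red → 2 (second significant figure)
Yellow → 4 (third significant figure)
Red → ×10^2 multiplier
Red → ±2% tolerance
724 × 100 = 72400 Ω
Allowed range: 70952 Ω to 73848 Ω.
73270 Ω lies inside that range.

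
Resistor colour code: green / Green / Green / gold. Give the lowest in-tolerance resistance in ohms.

5225000 Ω

Green → 5 (first significant figure)
Green → 5 (second significant figure)
Green → ×10^5 multiplier
Gold → ±5% tolerance
55 × 100000 = 5500000 Ω
Lowest = 5500000 × (1 − 5/100) = 5225000 Ω.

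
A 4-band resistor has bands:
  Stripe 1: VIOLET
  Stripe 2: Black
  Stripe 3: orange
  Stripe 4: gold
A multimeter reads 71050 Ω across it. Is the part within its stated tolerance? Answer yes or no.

Violet → 7 (first significant figure)
Black → 0 (second significant figure)
Orange → ×10^3 multiplier
Gold → ±5% tolerance
70 × 1000 = 70000 Ω
Allowed range: 66500 Ω to 73500 Ω.
71050 Ω lies inside that range.

yes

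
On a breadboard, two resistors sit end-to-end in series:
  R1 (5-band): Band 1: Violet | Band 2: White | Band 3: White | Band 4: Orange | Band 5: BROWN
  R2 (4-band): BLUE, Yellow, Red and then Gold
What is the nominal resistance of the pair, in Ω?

805400 Ω

R1: violet, white, white → 799; orange ×10^3 → 799000 Ω.
R2: blue, yellow → 64; red ×10^2 → 6400 Ω.
Series: 799000 + 6400 = 805400 Ω.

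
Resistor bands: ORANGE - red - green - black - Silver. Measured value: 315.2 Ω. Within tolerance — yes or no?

Orange → 3 (first significant figure)
Red → 2 (second significant figure)
Green → 5 (third significant figure)
Black → ×1 multiplier
Silver → ±10% tolerance
325 × 1 = 325 Ω
Allowed range: 292.5 Ω to 357.5 Ω.
315.2 Ω lies inside that range.

yes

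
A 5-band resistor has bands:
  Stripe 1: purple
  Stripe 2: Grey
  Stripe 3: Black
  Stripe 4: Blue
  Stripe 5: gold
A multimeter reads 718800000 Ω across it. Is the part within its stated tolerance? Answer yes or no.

no

Violet → 7 (first significant figure)
Grey → 8 (second significant figure)
Black → 0 (third significant figure)
Blue → ×10^6 multiplier
Gold → ±5% tolerance
780 × 1000000 = 780000000 Ω
Allowed range: 741000000 Ω to 819000000 Ω.
718800000 Ω lies outside that range.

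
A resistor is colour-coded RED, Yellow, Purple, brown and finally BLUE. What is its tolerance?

The last band, blue, is the tolerance band.
Blue corresponds to ±0.25%.

±0.25%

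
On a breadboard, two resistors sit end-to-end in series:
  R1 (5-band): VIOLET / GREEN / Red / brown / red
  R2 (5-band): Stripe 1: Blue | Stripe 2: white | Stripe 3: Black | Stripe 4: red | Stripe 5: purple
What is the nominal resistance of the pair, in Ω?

76520 Ω

R1: violet, green, red → 752; brown ×10 → 7520 Ω.
R2: blue, white, black → 690; red ×10^2 → 69000 Ω.
Series: 7520 + 69000 = 76520 Ω.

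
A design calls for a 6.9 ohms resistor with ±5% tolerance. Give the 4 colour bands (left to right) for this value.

blue, white, gold, gold

6.9 Ω = 69 × 10^-1.
6 → blue
9 → white
Multiplier 10^-1 → gold.
±5% tolerance → gold.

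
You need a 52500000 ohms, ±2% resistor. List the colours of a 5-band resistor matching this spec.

52500000 Ω = 525 × 10^5.
5 → green
2 → red
5 → green
Multiplier 10^5 → green.
±2% tolerance → red.

green, red, green, green, red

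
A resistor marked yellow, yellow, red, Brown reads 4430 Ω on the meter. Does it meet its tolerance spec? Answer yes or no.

yes

Yellow → 4 (first significant figure)
Yellow → 4 (second significant figure)
Red → ×10^2 multiplier
Brown → ±1% tolerance
44 × 100 = 4400 Ω
Allowed range: 4356 Ω to 4444 Ω.
4430 Ω lies inside that range.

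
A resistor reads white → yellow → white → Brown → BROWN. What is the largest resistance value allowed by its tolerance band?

9584.9 Ω

White → 9 (first significant figure)
Yellow → 4 (second significant figure)
White → 9 (third significant figure)
Brown → ×10 multiplier
Brown → ±1% tolerance
949 × 10 = 9490 Ω
Largest = 9490 × (1 + 1/100) = 9584.9 Ω.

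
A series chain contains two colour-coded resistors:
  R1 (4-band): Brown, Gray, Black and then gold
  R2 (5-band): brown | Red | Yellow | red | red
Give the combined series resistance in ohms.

12418 Ω

R1: brown, grey → 18; black ×1 → 18 Ω.
R2: brown, red, yellow → 124; red ×10^2 → 12400 Ω.
Series: 18 + 12400 = 12418 Ω.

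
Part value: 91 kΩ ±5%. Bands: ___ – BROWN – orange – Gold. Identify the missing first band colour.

white

91000 Ω = 91 × 10^3.
The first band gives digit 9 of the significand, and 9 is white.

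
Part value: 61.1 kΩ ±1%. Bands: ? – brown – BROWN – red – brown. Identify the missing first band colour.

blue

61100 Ω = 611 × 10^2.
The first band gives digit 6 of the significand, and 6 is blue.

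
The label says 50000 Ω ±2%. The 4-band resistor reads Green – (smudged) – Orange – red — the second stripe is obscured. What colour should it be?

50000 Ω = 50 × 10^3.
The second band gives digit 0 of the significand, and 0 is black.

black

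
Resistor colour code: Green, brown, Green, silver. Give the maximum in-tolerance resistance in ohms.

Green → 5 (first significant figure)
Brown → 1 (second significant figure)
Green → ×10^5 multiplier
Silver → ±10% tolerance
51 × 100000 = 5100000 Ω
Maximum = 5100000 × (1 + 10/100) = 5610000 Ω.

5610000 Ω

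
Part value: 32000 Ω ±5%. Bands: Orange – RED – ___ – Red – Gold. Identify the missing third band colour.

32000 Ω = 320 × 10^2.
The third band gives digit 0 of the significand, and 0 is black.

black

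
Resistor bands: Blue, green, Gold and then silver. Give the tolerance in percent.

The last band, silver, is the tolerance band.
Silver corresponds to ±10%.

±10%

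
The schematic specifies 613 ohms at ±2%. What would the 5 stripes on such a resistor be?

613 Ω = 613 × 10^0.
6 → blue
1 → brown
3 → orange
Multiplier 10^0 → black.
±2% tolerance → red.

blue, brown, orange, black, red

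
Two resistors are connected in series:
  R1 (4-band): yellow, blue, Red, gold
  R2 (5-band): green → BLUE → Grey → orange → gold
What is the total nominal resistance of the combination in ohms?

R1: yellow, blue → 46; red ×10^2 → 4600 Ω.
R2: green, blue, grey → 568; orange ×10^3 → 568000 Ω.
Series: 4600 + 568000 = 572600 Ω.

572600 Ω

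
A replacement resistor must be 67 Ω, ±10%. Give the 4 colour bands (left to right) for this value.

blue, violet, black, silver

67 Ω = 67 × 10^0.
6 → blue
7 → violet
Multiplier 10^0 → black.
±10% tolerance → silver.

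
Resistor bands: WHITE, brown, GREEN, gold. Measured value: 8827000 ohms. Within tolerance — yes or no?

White → 9 (first significant figure)
Brown → 1 (second significant figure)
Green → ×10^5 multiplier
Gold → ±5% tolerance
91 × 100000 = 9100000 Ω
Allowed range: 8645000 Ω to 9555000 Ω.
8827000 ohms lies inside that range.

yes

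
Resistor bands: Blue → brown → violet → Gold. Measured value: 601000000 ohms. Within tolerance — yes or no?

yes

Blue → 6 (first significant figure)
Brown → 1 (second significant figure)
Violet → ×10^7 multiplier
Gold → ±5% tolerance
61 × 10000000 = 610000000 Ω
Allowed range: 579500000 Ω to 640500000 Ω.
601000000 ohms lies inside that range.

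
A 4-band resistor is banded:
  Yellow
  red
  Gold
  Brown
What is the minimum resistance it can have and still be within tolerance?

4.158 Ω

Yellow → 4 (first significant figure)
Red → 2 (second significant figure)
Gold → ×0.1 multiplier
Brown → ±1% tolerance
42 × 0.1 = 4.2 Ω
Minimum = 4.2 × (1 − 1/100) = 4.158 Ω.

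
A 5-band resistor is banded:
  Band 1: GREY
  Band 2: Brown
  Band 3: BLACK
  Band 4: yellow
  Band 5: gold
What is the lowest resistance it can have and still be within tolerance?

7695000 Ω

Grey → 8 (first significant figure)
Brown → 1 (second significant figure)
Black → 0 (third significant figure)
Yellow → ×10^4 multiplier
Gold → ±5% tolerance
810 × 10000 = 8100000 Ω
Lowest = 8100000 × (1 − 5/100) = 7695000 Ω.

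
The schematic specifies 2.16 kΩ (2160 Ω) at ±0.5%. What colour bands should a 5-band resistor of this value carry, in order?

red, brown, blue, brown, green

2160 Ω = 216 × 10^1.
2 → red
1 → brown
6 → blue
Multiplier 10^1 → brown.
±0.5% tolerance → green.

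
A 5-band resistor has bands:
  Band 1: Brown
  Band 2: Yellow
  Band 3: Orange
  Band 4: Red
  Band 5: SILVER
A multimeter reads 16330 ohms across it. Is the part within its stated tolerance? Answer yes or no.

no

Brown → 1 (first significant figure)
Yellow → 4 (second significant figure)
Orange → 3 (third significant figure)
Red → ×10^2 multiplier
Silver → ±10% tolerance
143 × 100 = 14300 Ω
Allowed range: 12870 Ω to 15730 Ω.
16330 ohms lies outside that range.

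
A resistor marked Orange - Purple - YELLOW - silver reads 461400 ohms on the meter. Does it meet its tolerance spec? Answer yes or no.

Orange → 3 (first significant figure)
Violet → 7 (second significant figure)
Yellow → ×10^4 multiplier
Silver → ±10% tolerance
37 × 10000 = 370000 Ω
Allowed range: 333000 Ω to 407000 Ω.
461400 ohms lies outside that range.

no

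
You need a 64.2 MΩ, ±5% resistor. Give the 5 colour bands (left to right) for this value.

64200000 Ω = 642 × 10^5.
6 → blue
4 → yellow
2 → red
Multiplier 10^5 → green.
±5% tolerance → gold.

blue, yellow, red, green, gold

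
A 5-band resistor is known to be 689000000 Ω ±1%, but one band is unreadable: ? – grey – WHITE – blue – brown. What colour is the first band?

blue

689000000 Ω = 689 × 10^6.
The first band gives digit 6 of the significand, and 6 is blue.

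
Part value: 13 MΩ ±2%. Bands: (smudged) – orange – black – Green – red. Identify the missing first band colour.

13000000 Ω = 130 × 10^5.
The first band gives digit 1 of the significand, and 1 is brown.

brown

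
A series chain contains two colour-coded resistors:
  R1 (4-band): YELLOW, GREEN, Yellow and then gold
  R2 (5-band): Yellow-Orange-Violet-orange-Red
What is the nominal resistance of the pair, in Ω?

887000 Ω

R1: yellow, green → 45; yellow ×10^4 → 450000 Ω.
R2: yellow, orange, violet → 437; orange ×10^3 → 437000 Ω.
Series: 450000 + 437000 = 887000 Ω.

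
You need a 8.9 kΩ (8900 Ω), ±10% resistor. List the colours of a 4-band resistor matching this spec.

8900 Ω = 89 × 10^2.
8 → grey
9 → white
Multiplier 10^2 → red.
±10% tolerance → silver.

grey, white, red, silver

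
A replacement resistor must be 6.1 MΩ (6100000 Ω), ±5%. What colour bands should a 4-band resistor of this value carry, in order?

6100000 Ω = 61 × 10^5.
6 → blue
1 → brown
Multiplier 10^5 → green.
±5% tolerance → gold.

blue, brown, green, gold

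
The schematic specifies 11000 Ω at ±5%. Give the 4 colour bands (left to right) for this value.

brown, brown, orange, gold

11000 Ω = 11 × 10^3.
1 → brown
1 → brown
Multiplier 10^3 → orange.
±5% tolerance → gold.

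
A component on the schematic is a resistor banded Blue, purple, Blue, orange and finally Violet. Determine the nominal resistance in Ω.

Blue → 6 (first significant figure)
Violet → 7 (second significant figure)
Blue → 6 (third significant figure)
Orange → ×10^3 multiplier
676 × 1000 = 676000 Ω

676000 Ω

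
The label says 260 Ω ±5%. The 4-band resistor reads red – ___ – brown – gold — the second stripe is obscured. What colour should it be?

260 Ω = 26 × 10^1.
The second band gives digit 6 of the significand, and 6 is blue.

blue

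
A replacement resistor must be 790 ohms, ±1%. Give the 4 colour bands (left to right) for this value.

violet, white, brown, brown

790 Ω = 79 × 10^1.
7 → violet
9 → white
Multiplier 10^1 → brown.
±1% tolerance → brown.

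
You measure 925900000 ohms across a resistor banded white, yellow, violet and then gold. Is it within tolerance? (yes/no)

yes

White → 9 (first significant figure)
Yellow → 4 (second significant figure)
Violet → ×10^7 multiplier
Gold → ±5% tolerance
94 × 10000000 = 940000000 Ω
Allowed range: 893000000 Ω to 987000000 Ω.
925900000 ohms lies inside that range.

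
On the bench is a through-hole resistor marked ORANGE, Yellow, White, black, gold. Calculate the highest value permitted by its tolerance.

366.45 Ω

Orange → 3 (first significant figure)
Yellow → 4 (second significant figure)
White → 9 (third significant figure)
Black → ×1 multiplier
Gold → ±5% tolerance
349 × 1 = 349 Ω
Highest = 349 × (1 + 5/100) = 366.45 Ω.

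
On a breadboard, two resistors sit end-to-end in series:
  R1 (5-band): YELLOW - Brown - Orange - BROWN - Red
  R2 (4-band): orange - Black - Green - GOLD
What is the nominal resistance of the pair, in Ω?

3004130 Ω

R1: yellow, brown, orange → 413; brown ×10 → 4130 Ω.
R2: orange, black → 30; green ×10^5 → 3000000 Ω.
Series: 4130 + 3000000 = 3004130 Ω.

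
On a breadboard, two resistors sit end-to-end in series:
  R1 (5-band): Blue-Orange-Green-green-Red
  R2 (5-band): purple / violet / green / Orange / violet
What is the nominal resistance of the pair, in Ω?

R1: blue, orange, green → 635; green ×10^5 → 63500000 Ω.
R2: violet, violet, green → 775; orange ×10^3 → 775000 Ω.
Series: 63500000 + 775000 = 64275000 Ω.

64275000 Ω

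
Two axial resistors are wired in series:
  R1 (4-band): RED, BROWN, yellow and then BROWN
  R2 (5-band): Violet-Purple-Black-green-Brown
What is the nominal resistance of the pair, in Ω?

77210000 Ω

R1: red, brown → 21; yellow ×10^4 → 210000 Ω.
R2: violet, violet, black → 770; green ×10^5 → 77000000 Ω.
Series: 210000 + 77000000 = 77210000 Ω.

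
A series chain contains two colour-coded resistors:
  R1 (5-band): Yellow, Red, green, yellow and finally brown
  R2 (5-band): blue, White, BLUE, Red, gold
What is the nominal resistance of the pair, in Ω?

R1: yellow, red, green → 425; yellow ×10^4 → 4250000 Ω.
R2: blue, white, blue → 696; red ×10^2 → 69600 Ω.
Series: 4250000 + 69600 = 4319600 Ω.

4319600 Ω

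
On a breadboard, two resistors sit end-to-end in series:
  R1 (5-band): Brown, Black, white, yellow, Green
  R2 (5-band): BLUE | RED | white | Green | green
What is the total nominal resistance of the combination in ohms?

63990000 Ω

R1: brown, black, white → 109; yellow ×10^4 → 1090000 Ω.
R2: blue, red, white → 629; green ×10^5 → 62900000 Ω.
Series: 1090000 + 62900000 = 63990000 Ω.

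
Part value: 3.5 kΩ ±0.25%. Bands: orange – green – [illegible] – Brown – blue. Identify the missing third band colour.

black

3500 Ω = 350 × 10^1.
The third band gives digit 0 of the significand, and 0 is black.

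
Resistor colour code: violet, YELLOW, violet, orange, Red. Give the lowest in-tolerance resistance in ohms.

732060 Ω

Violet → 7 (first significant figure)
Yellow → 4 (second significant figure)
Violet → 7 (third significant figure)
Orange → ×10^3 multiplier
Red → ±2% tolerance
747 × 1000 = 747000 Ω
Lowest = 747000 × (1 − 2/100) = 732060 Ω.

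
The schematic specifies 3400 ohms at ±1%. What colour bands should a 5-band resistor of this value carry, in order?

3400 Ω = 340 × 10^1.
3 → orange
4 → yellow
0 → black
Multiplier 10^1 → brown.
±1% tolerance → brown.

orange, yellow, black, brown, brown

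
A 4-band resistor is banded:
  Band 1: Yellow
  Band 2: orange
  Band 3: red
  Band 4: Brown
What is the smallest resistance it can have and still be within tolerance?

4257 Ω

Yellow → 4 (first significant figure)
Orange → 3 (second significant figure)
Red → ×10^2 multiplier
Brown → ±1% tolerance
43 × 100 = 4300 Ω
Smallest = 4300 × (1 − 1/100) = 4257 Ω.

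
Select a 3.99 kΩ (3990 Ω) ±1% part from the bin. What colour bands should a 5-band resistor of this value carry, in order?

3990 Ω = 399 × 10^1.
3 → orange
9 → white
9 → white
Multiplier 10^1 → brown.
±1% tolerance → brown.

orange, white, white, brown, brown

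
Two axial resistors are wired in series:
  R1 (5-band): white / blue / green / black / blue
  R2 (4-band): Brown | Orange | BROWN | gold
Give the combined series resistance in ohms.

1095 Ω

R1: white, blue, green → 965; black ×1 → 965 Ω.
R2: brown, orange → 13; brown ×10 → 130 Ω.
Series: 965 + 130 = 1095 Ω.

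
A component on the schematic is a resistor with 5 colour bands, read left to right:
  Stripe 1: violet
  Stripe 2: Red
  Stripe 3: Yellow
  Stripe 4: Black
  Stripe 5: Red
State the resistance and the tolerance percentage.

724 Ω ±2%

Violet → 7 (first significant figure)
Red → 2 (second significant figure)
Yellow → 4 (third significant figure)
Black → ×1 multiplier
Red → ±2% tolerance
724 × 1 = 724 Ω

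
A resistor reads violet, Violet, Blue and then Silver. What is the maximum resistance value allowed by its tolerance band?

84700000 Ω

Violet → 7 (first significant figure)
Violet → 7 (second significant figure)
Blue → ×10^6 multiplier
Silver → ±10% tolerance
77 × 1000000 = 77000000 Ω
Maximum = 77000000 × (1 + 10/100) = 84700000 Ω.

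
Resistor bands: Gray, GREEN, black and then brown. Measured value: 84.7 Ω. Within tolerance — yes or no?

yes

Grey → 8 (first significant figure)
Green → 5 (second significant figure)
Black → ×1 multiplier
Brown → ±1% tolerance
85 × 1 = 85 Ω
Allowed range: 84.15 Ω to 85.85 Ω.
84.7 Ω lies inside that range.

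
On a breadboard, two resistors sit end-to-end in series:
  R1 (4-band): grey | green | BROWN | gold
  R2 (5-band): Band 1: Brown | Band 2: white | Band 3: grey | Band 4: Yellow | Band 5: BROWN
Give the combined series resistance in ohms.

R1: grey, green → 85; brown ×10 → 850 Ω.
R2: brown, white, grey → 198; yellow ×10^4 → 1980000 Ω.
Series: 850 + 1980000 = 1980850 Ω.

1980850 Ω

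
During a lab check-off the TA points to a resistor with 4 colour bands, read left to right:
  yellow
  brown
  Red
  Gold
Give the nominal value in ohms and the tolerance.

Yellow → 4 (first significant figure)
Brown → 1 (second significant figure)
Red → ×10^2 multiplier
Gold → ±5% tolerance
41 × 100 = 4100 Ω

4100 Ω ±5%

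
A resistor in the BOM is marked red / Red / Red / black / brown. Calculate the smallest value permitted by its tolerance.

Red → 2 (first significant figure)
Red → 2 (second significant figure)
Red → 2 (third significant figure)
Black → ×1 multiplier
Brown → ±1% tolerance
222 × 1 = 222 Ω
Smallest = 222 × (1 − 1/100) = 219.78 Ω.

219.78 Ω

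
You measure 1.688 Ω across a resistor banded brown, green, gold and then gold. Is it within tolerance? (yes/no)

no

Brown → 1 (first significant figure)
Green → 5 (second significant figure)
Gold → ×0.1 multiplier
Gold → ±5% tolerance
15 × 0.1 = 1.5 Ω
Allowed range: 1.425 Ω to 1.575 Ω.
1.688 Ω lies outside that range.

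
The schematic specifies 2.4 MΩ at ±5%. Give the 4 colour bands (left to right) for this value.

2400000 Ω = 24 × 10^5.
2 → red
4 → yellow
Multiplier 10^5 → green.
±5% tolerance → gold.

red, yellow, green, gold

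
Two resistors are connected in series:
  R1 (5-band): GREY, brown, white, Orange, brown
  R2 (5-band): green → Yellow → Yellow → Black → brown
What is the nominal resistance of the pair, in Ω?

R1: grey, brown, white → 819; orange ×10^3 → 819000 Ω.
R2: green, yellow, yellow → 544; black ×1 → 544 Ω.
Series: 819000 + 544 = 819544 Ω.

819544 Ω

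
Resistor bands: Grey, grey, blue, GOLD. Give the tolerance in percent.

The last band, gold, is the tolerance band.
Gold corresponds to ±5%.

±5%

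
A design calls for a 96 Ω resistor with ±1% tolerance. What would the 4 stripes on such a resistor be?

96 Ω = 96 × 10^0.
9 → white
6 → blue
Multiplier 10^0 → black.
±1% tolerance → brown.

white, blue, black, brown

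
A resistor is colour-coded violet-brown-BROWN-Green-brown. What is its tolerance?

The last band, brown, is the tolerance band.
Brown corresponds to ±1%.

±1%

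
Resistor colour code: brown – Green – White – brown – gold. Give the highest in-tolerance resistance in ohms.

1669.5 Ω

Brown → 1 (first significant figure)
Green → 5 (second significant figure)
White → 9 (third significant figure)
Brown → ×10 multiplier
Gold → ±5% tolerance
159 × 10 = 1590 Ω
Highest = 1590 × (1 + 5/100) = 1669.5 Ω.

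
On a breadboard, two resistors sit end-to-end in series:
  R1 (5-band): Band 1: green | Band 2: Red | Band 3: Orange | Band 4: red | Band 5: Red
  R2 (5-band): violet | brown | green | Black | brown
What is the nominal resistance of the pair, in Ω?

53015 Ω

R1: green, red, orange → 523; red ×10^2 → 52300 Ω.
R2: violet, brown, green → 715; black ×1 → 715 Ω.
Series: 52300 + 715 = 53015 Ω.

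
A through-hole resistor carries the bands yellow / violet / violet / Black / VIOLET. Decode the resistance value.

477 Ω

Yellow → 4 (first significant figure)
Violet → 7 (second significant figure)
Violet → 7 (third significant figure)
Black → ×1 multiplier
477 × 1 = 477 Ω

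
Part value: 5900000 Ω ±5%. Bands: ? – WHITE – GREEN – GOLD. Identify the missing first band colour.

5900000 Ω = 59 × 10^5.
The first band gives digit 5 of the significand, and 5 is green.

green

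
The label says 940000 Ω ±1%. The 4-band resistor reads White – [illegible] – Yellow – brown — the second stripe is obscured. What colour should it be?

940000 Ω = 94 × 10^4.
The second band gives digit 4 of the significand, and 4 is yellow.

yellow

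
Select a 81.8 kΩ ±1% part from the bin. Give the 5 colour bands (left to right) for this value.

grey, brown, grey, red, brown

81800 Ω = 818 × 10^2.
8 → grey
1 → brown
8 → grey
Multiplier 10^2 → red.
±1% tolerance → brown.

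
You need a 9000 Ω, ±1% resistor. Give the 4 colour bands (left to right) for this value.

white, black, red, brown

9000 Ω = 90 × 10^2.
9 → white
0 → black
Multiplier 10^2 → red.
±1% tolerance → brown.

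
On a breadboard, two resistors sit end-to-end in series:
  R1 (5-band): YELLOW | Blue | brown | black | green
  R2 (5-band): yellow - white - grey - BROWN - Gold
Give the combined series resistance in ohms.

R1: yellow, blue, brown → 461; black ×1 → 461 Ω.
R2: yellow, white, grey → 498; brown ×10 → 4980 Ω.
Series: 461 + 4980 = 5441 Ω.

5441 Ω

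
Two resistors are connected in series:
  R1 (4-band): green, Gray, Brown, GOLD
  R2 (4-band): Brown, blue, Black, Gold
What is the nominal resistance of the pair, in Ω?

596 Ω

R1: green, grey → 58; brown ×10 → 580 Ω.
R2: brown, blue → 16; black ×1 → 16 Ω.
Series: 580 + 16 = 596 Ω.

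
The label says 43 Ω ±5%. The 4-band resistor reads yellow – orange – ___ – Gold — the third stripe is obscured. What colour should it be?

black

43 Ω = 43 × 10^0.
The third band is the multiplier, 10^0, which is black.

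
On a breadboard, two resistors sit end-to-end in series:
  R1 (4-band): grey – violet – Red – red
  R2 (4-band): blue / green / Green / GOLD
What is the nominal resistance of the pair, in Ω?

6508700 Ω

R1: grey, violet → 87; red ×10^2 → 8700 Ω.
R2: blue, green → 65; green ×10^5 → 6500000 Ω.
Series: 8700 + 6500000 = 6508700 Ω.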